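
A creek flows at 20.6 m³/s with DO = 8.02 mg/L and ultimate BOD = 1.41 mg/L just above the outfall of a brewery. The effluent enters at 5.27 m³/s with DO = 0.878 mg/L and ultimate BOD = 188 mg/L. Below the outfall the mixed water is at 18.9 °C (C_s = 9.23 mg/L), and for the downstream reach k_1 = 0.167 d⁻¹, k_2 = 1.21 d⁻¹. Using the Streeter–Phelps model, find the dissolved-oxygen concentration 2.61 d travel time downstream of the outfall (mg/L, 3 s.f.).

DO ≈ 5.30 mg/L

Mixed DO = (20.6×8.02 + 5.27×0.878)/(20.6+5.27) = 169.8/25.87 = 6.565 mg/L.
Mixed L₀ = (20.6×1.41 + 5.27×188)/(25.87) = 1020/25.87 = 39.42 mg/L.
Initial deficit D₀ = C_s − DO₀ = 9.23 − 6.565 = 2.665 mg/L.
D(2.61) = [0.167×39.42/(1.21−0.167)](e^(−0.167×2.61) − e^(−1.21×2.61)) + 2.665 e^(−1.21×2.61)
= 6.312 × (0.6467 − 0.04251) + 2.665 × 0.04251 = 3.927 mg/L.
DO = 9.23 − 3.927 = 5.303 mg/L.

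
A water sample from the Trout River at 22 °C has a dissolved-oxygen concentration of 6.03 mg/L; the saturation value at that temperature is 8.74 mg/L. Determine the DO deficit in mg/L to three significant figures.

D ≈ 2.71 mg/L

D = C_s − C = 8.74 − 6.03 = 2.71 mg/L.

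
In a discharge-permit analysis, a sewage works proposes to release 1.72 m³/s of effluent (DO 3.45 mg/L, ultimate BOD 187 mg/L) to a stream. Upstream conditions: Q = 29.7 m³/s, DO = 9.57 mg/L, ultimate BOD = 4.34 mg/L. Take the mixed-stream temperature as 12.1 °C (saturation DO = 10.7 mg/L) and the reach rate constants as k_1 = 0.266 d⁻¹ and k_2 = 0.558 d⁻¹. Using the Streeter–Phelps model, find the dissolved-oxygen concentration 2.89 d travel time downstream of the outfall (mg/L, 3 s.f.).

Mixed DO = (29.7×9.57 + 1.72×3.45)/(29.7+1.72) = 290.2/31.42 = 9.235 mg/L.
Mixed L₀ = (29.7×4.34 + 1.72×187)/(31.42) = 450.5/31.42 = 14.34 mg/L.
Initial deficit D₀ = C_s − DO₀ = 10.7 − 9.235 = 1.465 mg/L.
D(2.89) = [0.266×14.34/(0.558−0.266)](e^(−0.266×2.89) − e^(−0.558×2.89)) + 1.465 e^(−0.558×2.89)
= 13.06 × (0.4636 − 0.1994) + 1.465 × 0.1994 = 3.744 mg/L.
DO = 10.7 − 3.744 = 6.956 mg/L.

DO ≈ 6.96 mg/L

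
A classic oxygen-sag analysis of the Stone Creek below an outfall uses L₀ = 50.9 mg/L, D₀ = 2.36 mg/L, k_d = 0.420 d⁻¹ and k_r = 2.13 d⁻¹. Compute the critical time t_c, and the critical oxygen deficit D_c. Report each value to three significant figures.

t_c = [1/(k_r−k_d)] ln[(k_r/k_d)(1 − D₀(k_r−k_d)/(k_d L₀))]
= [1/(2.13−0.420)] ln[(2.13/0.420)(1 − 2.36×1.710/(0.420×50.9))]
= (1/1.710) ln[5.071 × 0.8112] = 0.5848 × ln(4.114) = 0.5848 × 1.414 = 0.8271 d.
D_c = (k_d/k_r) L₀ e^(−k_d t_c) = (0.420/2.13) × 50.9 × e^(−0.420×0.8271) = 0.1972 × 50.9 × 0.7065 = 7.091 mg/L.

t_c ≈ 0.827 d; D_c ≈ 7.09 mg/L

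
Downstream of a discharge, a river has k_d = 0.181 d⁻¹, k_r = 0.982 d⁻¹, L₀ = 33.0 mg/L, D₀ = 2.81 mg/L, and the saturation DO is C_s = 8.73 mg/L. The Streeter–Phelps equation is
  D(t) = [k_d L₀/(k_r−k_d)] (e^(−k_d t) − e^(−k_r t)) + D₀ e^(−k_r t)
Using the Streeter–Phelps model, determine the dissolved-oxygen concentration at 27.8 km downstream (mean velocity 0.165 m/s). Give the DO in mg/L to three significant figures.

DO ≈ 4.18 mg/L

Travel time t = x/v = 27.8 km / (0.165 m/s) = 27800 m / 0.165 m/s = 168500 s = 1.950 d.
k_d L₀/(k_r−k_d) = 0.181×33.0/(0.982−0.181) = 5.973/0.8010 = 7.457 mg/L.
e^(−k_d t) = e^(−0.181×1.950) = 0.7026; e^(−k_r t) = e^(−0.982×1.950) = 0.1473.
D = 7.457 × (0.7026 − 0.1473) + 2.81 × 0.1473 = 4.141 + 0.4140 = 4.555 mg/L.
DO = C_s − D = 8.73 − 4.555 = 4.175 mg/L.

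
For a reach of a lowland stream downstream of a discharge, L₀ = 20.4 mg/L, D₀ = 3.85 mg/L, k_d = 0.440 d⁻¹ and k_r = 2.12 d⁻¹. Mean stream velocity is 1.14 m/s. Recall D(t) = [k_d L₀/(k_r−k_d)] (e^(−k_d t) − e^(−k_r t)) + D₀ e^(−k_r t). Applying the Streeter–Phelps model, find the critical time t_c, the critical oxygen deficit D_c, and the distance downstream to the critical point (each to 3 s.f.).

t_c ≈ 0.177 d; D_c ≈ 3.92 mg/L; x_c ≈ 17.4 km

With k_r/k_d = 4.818 and 1 − D₀(k_r−k_d)/(k_d L₀) = 0.2794,
t_c = ln(4.818 × 0.2794) / (2.12 − 0.440) = ln(1.346) / 1.680 = 0.2973/1.680 = 0.1770 d.
D_c = (k_d/k_r) L₀ e^(−k_d t_c) = (0.440/2.12) × 20.4 × e^(−0.440×0.1770) = 0.2075 × 20.4 × 0.9251 = 3.917 mg/L.
x_c = v t_c = 1.14 m/s × 0.1770 d × 86400 s/d = 17430 m ≈ 17.4 km.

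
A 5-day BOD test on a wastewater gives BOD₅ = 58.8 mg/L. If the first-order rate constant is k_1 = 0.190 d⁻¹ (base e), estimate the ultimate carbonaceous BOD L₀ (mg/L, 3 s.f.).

BOD₅ = L₀(1 − e^(−5k_1)) ⇒ L₀ = BOD₅ / (1 − e^(−5×0.190))
= 58.8 / (1 − 0.3867) = 58.8 / 0.6133 = 95.88 mg/L.

L₀ ≈ 95.9 mg/L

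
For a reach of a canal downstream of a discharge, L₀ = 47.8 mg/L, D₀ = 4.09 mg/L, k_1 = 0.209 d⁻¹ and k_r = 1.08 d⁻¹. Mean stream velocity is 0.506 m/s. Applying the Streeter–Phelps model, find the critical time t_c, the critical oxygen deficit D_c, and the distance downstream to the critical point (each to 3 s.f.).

With k_r/k_1 = 5.167 and 1 − D₀(k_r−k_1)/(k_1 L₀) = 0.6434,
t_c = ln(5.167 × 0.6434) / (1.08 − 0.209) = ln(3.325) / 0.8710 = 1.201/0.8710 = 1.379 d.
L(t_c) = L₀ e^(−k_1 t_c) = 47.8 × 0.7495 = 35.83 mg/L, and at the critical point k_r D_c = k_1 L, so D_c = (0.209/1.08) × 35.83 = 6.933 mg/L.
x_c = v t_c = 0.506 m/s × 1.379 d × 86400 s/d = 60300 m ≈ 60.3 km.

t_c ≈ 1.38 d; D_c ≈ 6.93 mg/L; x_c ≈ 60.3 km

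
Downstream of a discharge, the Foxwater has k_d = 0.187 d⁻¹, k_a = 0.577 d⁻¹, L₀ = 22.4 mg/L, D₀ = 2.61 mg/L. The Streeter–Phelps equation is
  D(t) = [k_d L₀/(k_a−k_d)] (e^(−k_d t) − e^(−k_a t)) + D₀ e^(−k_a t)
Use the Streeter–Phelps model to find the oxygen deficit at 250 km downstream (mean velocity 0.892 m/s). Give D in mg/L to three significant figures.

D ≈ 4.60 mg/L

Travel time t = x/v = 250 km / (0.892 m/s) = 250000 m / 0.892 m/s = 280300 s = 3.244 d.
k_d L₀/(k_a−k_d) = 0.187×22.4/(0.577−0.187) = 4.189/0.3900 = 10.74 mg/L.
e^(−k_d t) = e^(−0.187×3.244) = 0.5452; e^(−k_a t) = e^(−0.577×3.244) = 0.1539.
D = 10.74 × (0.5452 − 0.1539) + 2.61 × 0.1539 = 4.203 + 0.4016 = 4.605 mg/L.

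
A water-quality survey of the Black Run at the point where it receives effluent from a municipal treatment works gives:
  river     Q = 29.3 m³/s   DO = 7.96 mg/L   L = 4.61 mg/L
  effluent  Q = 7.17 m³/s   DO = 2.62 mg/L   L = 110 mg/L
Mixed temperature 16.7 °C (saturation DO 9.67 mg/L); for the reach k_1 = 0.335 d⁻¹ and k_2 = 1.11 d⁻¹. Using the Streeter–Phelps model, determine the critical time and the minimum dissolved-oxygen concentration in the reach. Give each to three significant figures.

t_c ≈ 1.17 d; minimum DO ≈ 4.51 mg/L

Mixed DO = (29.3×7.96 + 7.17×2.62)/(29.3+7.17) = 252.0/36.47 = 6.910 mg/L.
Mixed L₀ = (29.3×4.61 + 7.17×110)/(36.47) = 923.8/36.47 = 25.33 mg/L.
Initial deficit D₀ = C_s − DO₀ = 9.67 − 6.910 = 2.760 mg/L.
t_c = (1/0.7750) ln[(1.11/0.335)(1 − 2.760×0.7750/(0.335×25.33))] = 1.290 × ln(2.478) = 1.171 d.
D_c = (0.335/1.11) × 25.33 × e^(−0.335×1.171) = 0.3018 × 25.33 × 0.6755 = 5.164 mg/L.
Minimum DO = 9.67 − 5.164 = 4.506 mg/L.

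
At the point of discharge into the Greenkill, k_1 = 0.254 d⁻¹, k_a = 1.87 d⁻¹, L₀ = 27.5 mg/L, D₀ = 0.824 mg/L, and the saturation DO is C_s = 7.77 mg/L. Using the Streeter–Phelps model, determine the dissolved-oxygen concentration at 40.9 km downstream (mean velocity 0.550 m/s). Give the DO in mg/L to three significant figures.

DO ≈ 5.00 mg/L

Travel time t = x/v = 40.9 km / (0.550 m/s) = 40900 m / 0.550 m/s = 74360 s = 0.8607 d.
k_1 L₀/(k_a−k_1) = 0.254×27.5/(1.87−0.254) = 6.985/1.616 = 4.322 mg/L.
e^(−k_1 t) = e^(−0.254×0.8607) = 0.8036; e^(−k_a t) = e^(−1.87×0.8607) = 0.2000.
D = 4.322 × (0.8036 − 0.2000) + 0.824 × 0.2000 = 2.609 + 0.1648 = 2.774 mg/L.
DO = C_s − D = 7.77 − 2.774 = 4.996 mg/L.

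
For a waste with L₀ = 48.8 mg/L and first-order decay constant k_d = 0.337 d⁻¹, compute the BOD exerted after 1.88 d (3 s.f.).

y ≈ 22.9 mg/L

y_t = L₀(1 − e^(−k_d t)) = 48.8 × (1 − e^(−0.337×1.88))
= 48.8 × (1 − 0.5307) = 48.8 × 0.4693 = 22.90 mg/L.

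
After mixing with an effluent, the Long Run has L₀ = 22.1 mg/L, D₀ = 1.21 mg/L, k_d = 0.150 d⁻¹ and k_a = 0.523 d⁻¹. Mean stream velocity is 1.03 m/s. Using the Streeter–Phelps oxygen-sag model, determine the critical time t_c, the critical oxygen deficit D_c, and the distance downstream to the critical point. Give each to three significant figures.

t_c ≈ 2.96 d; D_c ≈ 4.07 mg/L; x_c ≈ 263 km

With k_a/k_d = 3.487 and 1 − D₀(k_a−k_d)/(k_d L₀) = 0.8639,
t_c = ln(3.487 × 0.8639) / (0.523 − 0.150) = ln(3.012) / 0.3730 = 1.103/0.3730 = 2.956 d.
L(t_c) = L₀ e^(−k_d t_c) = 22.1 × 0.6418 = 14.18 mg/L, and at the critical point k_a D_c = k_d L, so D_c = (0.150/0.523) × 14.18 = 4.068 mg/L.
x_c = v t_c = 1.03 m/s × 2.956 d × 86400 s/d = 263100 m ≈ 263 km.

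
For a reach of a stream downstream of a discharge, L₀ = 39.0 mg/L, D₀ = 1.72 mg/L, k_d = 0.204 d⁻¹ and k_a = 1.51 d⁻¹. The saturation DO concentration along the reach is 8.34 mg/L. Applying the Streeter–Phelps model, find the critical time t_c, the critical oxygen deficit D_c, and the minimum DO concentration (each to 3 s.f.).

t_c ≈ 1.28 d; D_c ≈ 4.06 mg/L; min DO ≈ 4.28 mg/L

t_c = [1/(k_a−k_d)] ln[(k_a/k_d)(1 − D₀(k_a−k_d)/(k_d L₀))]
= [1/(1.51−0.204)] ln[(1.51/0.204)(1 − 1.72×1.306/(0.204×39.0))]
= (1/1.306) ln[7.402 × 0.7177] = 0.7657 × ln(5.312) = 0.7657 × 1.670 = 1.279 d.
L(t_c) = L₀ e^(−k_d t_c) = 39.0 × 0.7704 = 30.05 mg/L, and at the critical point k_a D_c = k_d L, so D_c = (0.204/1.51) × 30.05 = 4.059 mg/L.
Minimum DO = C_s − D_c = 8.34 − 4.059 = 4.281 mg/L.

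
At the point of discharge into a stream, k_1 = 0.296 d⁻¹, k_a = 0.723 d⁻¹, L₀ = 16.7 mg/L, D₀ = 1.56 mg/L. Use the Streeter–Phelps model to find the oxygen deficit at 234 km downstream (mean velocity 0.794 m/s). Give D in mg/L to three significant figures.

D ≈ 3.37 mg/L

Travel time t = x/v = 234 km / (0.794 m/s) = 234000 m / 0.794 m/s = 294700 s = 3.411 d.
k_1 L₀/(k_a−k_1) = 0.296×16.7/(0.723−0.296) = 4.943/0.4270 = 11.58 mg/L.
e^(−k_1 t) = e^(−0.296×3.411) = 0.3643; e^(−k_a t) = e^(−0.723×3.411) = 0.08491.
D = 11.58 × (0.3643 − 0.08491) + 1.56 × 0.08491 = 3.235 + 0.1325 = 3.367 mg/L.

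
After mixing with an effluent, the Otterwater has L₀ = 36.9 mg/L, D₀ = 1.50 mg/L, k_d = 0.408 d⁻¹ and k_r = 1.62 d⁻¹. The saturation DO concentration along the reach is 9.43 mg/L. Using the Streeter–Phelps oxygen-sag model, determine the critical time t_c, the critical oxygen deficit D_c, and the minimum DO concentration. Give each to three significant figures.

At the critical point dD/dt = 0, so k_d L₀ e^(−k_d t) = k_r D. Substituting D(t) from the Streeter–Phelps equation and solving for t gives
t_c = ln[(k_r/k_d)(1 − D₀(k_r−k_d)/(k_d L₀))] / (k_r−k_d).
Here k_r−k_d = 1.212 d⁻¹ and 1 − D₀(k_r−k_d)/(k_d L₀) = 1 − 1.50×1.212/(0.408×36.9) = 0.8792, so
t_c = ln(3.971 × 0.8792) / 1.212 = 1.250 / 1.212 = 1.032 d.
D_c = (k_d/k_r) L₀ e^(−k_d t_c) = (0.408/1.62) × 36.9 × e^(−0.408×1.032) = 0.2519 × 36.9 × 0.6565 = 6.101 mg/L.
Minimum DO = C_s − D_c = 9.43 − 6.101 = 3.329 mg/L.

t_c ≈ 1.03 d; D_c ≈ 6.10 mg/L; min DO ≈ 3.33 mg/L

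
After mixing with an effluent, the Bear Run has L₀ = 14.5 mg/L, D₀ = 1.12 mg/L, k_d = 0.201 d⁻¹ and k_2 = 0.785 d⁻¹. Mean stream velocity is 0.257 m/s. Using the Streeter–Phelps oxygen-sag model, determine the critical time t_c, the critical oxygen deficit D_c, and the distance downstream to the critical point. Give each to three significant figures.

At the critical point dD/dt = 0, so k_d L₀ e^(−k_d t) = k_2 D. Substituting D(t) from the Streeter–Phelps equation and solving for t gives
t_c = ln[(k_2/k_d)(1 − D₀(k_2−k_d)/(k_d L₀))] / (k_2−k_d).
Here k_2−k_d = 0.5840 d⁻¹ and 1 − D₀(k_2−k_d)/(k_d L₀) = 1 − 1.12×0.5840/(0.201×14.5) = 0.7756, so
t_c = ln(3.905 × 0.7756) / 0.5840 = 1.108 / 0.5840 = 1.898 d.
D_c = (k_d/k_2) L₀ e^(−k_d t_c) = (0.201/0.785) × 14.5 × e^(−0.201×1.898) = 0.2561 × 14.5 × 0.6829 = 2.535 mg/L.
x_c = v t_c = 0.257 m/s × 1.898 d × 86400 s/d = 42140 m ≈ 42.1 km.

t_c ≈ 1.90 d; D_c ≈ 2.54 mg/L; x_c ≈ 42.1 km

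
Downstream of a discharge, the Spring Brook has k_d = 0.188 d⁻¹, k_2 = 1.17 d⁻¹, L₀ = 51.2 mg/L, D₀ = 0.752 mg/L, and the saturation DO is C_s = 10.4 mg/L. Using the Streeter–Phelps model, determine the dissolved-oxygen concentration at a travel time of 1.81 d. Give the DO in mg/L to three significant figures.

k_d L₀/(k_2−k_d) = 0.188×51.2/(1.17−0.188) = 9.626/0.9820 = 9.802 mg/L.
e^(−k_d t) = e^(−0.188×1.810) = 0.7116; e^(−k_2 t) = e^(−1.17×1.810) = 0.1203.
D = 9.802 × (0.7116 − 0.1203) + 0.752 × 0.1203 = 5.796 + 0.09047 = 5.886 mg/L.
DO = C_s − D = 10.4 − 5.886 = 4.514 mg/L.

DO ≈ 4.51 mg/L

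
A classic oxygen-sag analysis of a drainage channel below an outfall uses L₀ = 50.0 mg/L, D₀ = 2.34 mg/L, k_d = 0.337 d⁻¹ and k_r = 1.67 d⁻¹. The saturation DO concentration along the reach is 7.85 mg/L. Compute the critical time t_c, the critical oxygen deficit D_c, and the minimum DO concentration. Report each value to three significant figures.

At the critical point dD/dt = 0, so k_d L₀ e^(−k_d t) = k_r D. Substituting D(t) from the Streeter–Phelps equation and solving for t gives
t_c = ln[(k_r/k_d)(1 − D₀(k_r−k_d)/(k_d L₀))] / (k_r−k_d).
Here k_r−k_d = 1.333 d⁻¹ and 1 − D₀(k_r−k_d)/(k_d L₀) = 1 − 2.34×1.333/(0.337×50.0) = 0.8149, so
t_c = ln(4.955 × 0.8149) / 1.333 = 1.396 / 1.333 = 1.047 d.
L(t_c) = L₀ e^(−k_d t_c) = 50.0 × 0.7027 = 35.13 mg/L, and at the critical point k_r D_c = k_d L, so D_c = (0.337/1.67) × 35.13 = 7.090 mg/L.
Minimum DO = C_s − D_c = 7.85 − 7.090 = 0.7602 mg/L.

t_c ≈ 1.05 d; D_c ≈ 7.09 mg/L; min DO ≈ 0.760 mg/L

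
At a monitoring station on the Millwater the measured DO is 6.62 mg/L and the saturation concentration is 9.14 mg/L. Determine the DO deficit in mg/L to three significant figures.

D = C_s − C = 9.14 − 6.62 = 2.52 mg/L.

D ≈ 2.52 mg/L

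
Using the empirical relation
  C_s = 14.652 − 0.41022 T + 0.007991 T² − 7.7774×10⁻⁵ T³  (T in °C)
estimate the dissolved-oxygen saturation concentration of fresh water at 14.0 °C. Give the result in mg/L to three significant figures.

C_s = 14.652 − 0.41022×14.0 + 0.007991×14.0² − 7.7774×10⁻⁵×14.0³ = 10.26 mg/L.

C_s ≈ 10.3 mg/L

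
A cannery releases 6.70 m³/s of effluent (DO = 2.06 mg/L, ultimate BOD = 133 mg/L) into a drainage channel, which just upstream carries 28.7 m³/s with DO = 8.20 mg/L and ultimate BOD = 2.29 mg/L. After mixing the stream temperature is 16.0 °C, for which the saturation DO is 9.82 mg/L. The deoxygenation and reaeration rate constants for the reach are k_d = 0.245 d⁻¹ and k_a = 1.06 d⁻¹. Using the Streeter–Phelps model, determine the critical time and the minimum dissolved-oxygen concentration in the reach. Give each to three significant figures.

Mixed DO = (28.7×8.20 + 6.70×2.06)/(28.7+6.70) = 249.1/35.40 = 7.038 mg/L.
Mixed L₀ = (28.7×2.29 + 6.70×133)/(35.40) = 956.8/35.40 = 27.03 mg/L.
Initial deficit D₀ = C_s − DO₀ = 9.82 − 7.038 = 2.782 mg/L.
t_c = (1/0.8150) ln[(1.06/0.245)(1 − 2.782×0.8150/(0.245×27.03))] = 1.227 × ln(2.845) = 1.283 d.
D_c = (0.245/1.06) × 27.03 × e^(−0.245×1.283) = 0.2311 × 27.03 × 0.7303 = 4.562 mg/L.
Minimum DO = 9.82 − 4.562 = 5.258 mg/L.

t_c ≈ 1.28 d; minimum DO ≈ 5.26 mg/L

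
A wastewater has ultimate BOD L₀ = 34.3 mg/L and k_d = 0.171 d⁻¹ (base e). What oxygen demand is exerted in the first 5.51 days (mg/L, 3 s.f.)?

y ≈ 20.9 mg/L

y_t = L₀(1 − e^(−k_d t)) = 34.3 × (1 − e^(−0.171×5.51))
= 34.3 × (1 − 0.3898) = 34.3 × 0.6102 = 20.93 mg/L.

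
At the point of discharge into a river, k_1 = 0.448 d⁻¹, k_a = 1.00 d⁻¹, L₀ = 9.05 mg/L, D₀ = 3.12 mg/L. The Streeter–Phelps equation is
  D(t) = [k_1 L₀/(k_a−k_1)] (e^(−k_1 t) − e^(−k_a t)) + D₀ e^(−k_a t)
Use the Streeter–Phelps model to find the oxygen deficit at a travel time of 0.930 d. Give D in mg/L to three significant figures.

D ≈ 3.18 mg/L

k_1 L₀/(k_a−k_1) = 0.448×9.05/(1.00−0.448) = 4.054/0.5520 = 7.345 mg/L.
e^(−k_1 t) = e^(−0.448×0.9300) = 0.6593; e^(−k_a t) = e^(−1.00×0.9300) = 0.3946.
D = 7.345 × (0.6593 − 0.3946) + 3.12 × 0.3946 = 1.944 + 1.231 = 3.175 mg/L.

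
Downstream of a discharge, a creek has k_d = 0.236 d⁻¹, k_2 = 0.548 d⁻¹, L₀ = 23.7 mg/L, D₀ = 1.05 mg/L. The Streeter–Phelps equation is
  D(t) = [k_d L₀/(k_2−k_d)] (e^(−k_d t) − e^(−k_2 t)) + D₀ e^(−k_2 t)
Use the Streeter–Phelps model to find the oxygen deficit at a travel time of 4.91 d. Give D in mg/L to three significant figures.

k_d L₀/(k_2−k_d) = 0.236×23.7/(0.548−0.236) = 5.593/0.3120 = 17.93 mg/L.
e^(−k_d t) = e^(−0.236×4.910) = 0.3139; e^(−k_2 t) = e^(−0.548×4.910) = 0.06783.
D = 17.93 × (0.3139 − 0.06783) + 1.05 × 0.06783 = 4.411 + 0.07123 = 4.482 mg/L.

D ≈ 4.48 mg/L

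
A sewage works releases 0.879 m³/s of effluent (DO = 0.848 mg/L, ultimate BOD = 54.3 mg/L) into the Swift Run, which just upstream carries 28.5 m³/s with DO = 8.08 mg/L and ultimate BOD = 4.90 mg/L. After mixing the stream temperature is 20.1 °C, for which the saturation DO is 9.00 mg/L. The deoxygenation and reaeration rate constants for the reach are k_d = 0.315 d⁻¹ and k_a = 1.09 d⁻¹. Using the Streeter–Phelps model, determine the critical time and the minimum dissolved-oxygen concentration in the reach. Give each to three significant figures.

t_c ≈ 0.857 d; minimum DO ≈ 7.59 mg/L

Mixed DO = (28.5×8.08 + 0.879×0.848)/(28.5+0.879) = 231.0/29.38 = 7.864 mg/L.
Mixed L₀ = (28.5×4.90 + 0.879×54.3)/(29.38) = 187.4/29.38 = 6.378 mg/L.
Initial deficit D₀ = C_s − DO₀ = 9.00 − 7.864 = 1.136 mg/L.
t_c = (1/0.7750) ln[(1.09/0.315)(1 − 1.136×0.7750/(0.315×6.378))] = 1.290 × ln(1.943) = 0.8574 d.
D_c = (0.315/1.09) × 6.378 × e^(−0.315×0.8574) = 0.2890 × 6.378 × 0.7633 = 1.407 mg/L.
Minimum DO = 9.00 − 1.407 = 7.593 mg/L.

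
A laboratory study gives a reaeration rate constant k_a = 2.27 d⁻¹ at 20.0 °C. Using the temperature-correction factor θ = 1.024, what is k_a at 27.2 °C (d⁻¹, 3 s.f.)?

k_a(T₂) = k_a(T₁) · θ^(T₂−T₁) = 2.27 × 1.024^(27.2−20.0)
= 2.27 × 1.024^7.20 = 2.27 × 1.186 = 2.693 d⁻¹.

k_a ≈ 2.69 d⁻¹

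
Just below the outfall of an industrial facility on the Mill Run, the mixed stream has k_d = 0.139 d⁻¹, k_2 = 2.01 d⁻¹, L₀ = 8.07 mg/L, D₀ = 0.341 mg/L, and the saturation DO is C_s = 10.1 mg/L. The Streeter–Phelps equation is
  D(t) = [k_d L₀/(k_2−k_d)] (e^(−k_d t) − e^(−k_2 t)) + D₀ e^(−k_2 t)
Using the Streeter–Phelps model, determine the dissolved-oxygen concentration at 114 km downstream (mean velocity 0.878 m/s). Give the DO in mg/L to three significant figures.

Travel time t = x/v = 114 km / (0.878 m/s) = 114000 m / 0.878 m/s = 129800 s = 1.503 d.
k_d L₀/(k_2−k_d) = 0.139×8.07/(2.01−0.139) = 1.122/1.871 = 0.5995 mg/L.
e^(−k_d t) = e^(−0.139×1.503) = 0.8115; e^(−k_2 t) = e^(−2.01×1.503) = 0.04877.
D = 0.5995 × (0.8115 − 0.04877) + 0.341 × 0.04877 = 0.4573 + 0.01663 = 0.4739 mg/L.
DO = C_s − D = 10.1 − 0.4739 = 9.626 mg/L.

DO ≈ 9.63 mg/L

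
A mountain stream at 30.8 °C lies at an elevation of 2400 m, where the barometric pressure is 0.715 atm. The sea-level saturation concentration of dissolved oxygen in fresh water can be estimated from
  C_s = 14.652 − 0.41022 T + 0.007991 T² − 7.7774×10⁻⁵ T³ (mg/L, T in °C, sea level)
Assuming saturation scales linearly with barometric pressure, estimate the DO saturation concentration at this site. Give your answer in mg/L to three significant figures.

At sea level: C_s = 14.652 − 0.41022×30.8 + 0.007991×30.8² − 7.7774×10⁻⁵×30.8³ = 7.325 mg/L.
Pressure correction: C_s' = 7.325 × 0.715 = 5.238 mg/L.

C_s ≈ 5.24 mg/L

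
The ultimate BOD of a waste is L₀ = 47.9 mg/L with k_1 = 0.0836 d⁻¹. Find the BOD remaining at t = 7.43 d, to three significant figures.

L ≈ 25.7 mg/L

L_t = L₀ e^(−k_1 t) = 47.9 × e^(−0.0836×7.43) = 47.9 × 0.5373 = 25.74 mg/L.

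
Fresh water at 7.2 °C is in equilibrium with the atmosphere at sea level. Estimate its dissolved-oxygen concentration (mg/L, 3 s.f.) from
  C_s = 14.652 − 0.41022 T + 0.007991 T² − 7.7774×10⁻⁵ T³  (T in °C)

C_s = 14.652 − 0.41022×7.2 + 0.007991×7.2² − 7.7774×10⁻⁵×7.2³ = 12.08 mg/L.

C_s ≈ 12.1 mg/L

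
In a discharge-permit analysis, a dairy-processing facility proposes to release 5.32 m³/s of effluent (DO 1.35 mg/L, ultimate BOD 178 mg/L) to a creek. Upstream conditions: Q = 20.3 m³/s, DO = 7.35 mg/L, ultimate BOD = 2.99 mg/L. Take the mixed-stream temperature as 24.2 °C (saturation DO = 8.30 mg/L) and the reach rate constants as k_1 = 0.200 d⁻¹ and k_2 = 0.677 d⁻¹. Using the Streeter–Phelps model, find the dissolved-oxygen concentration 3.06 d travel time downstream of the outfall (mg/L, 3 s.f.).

DO ≈ 1.16 mg/L

Mixed DO = (20.3×7.35 + 5.32×1.35)/(20.3+5.32) = 156.4/25.62 = 6.104 mg/L.
Mixed L₀ = (20.3×2.99 + 5.32×178)/(25.62) = 1008/25.62 = 39.33 mg/L.
Initial deficit D₀ = C_s − DO₀ = 8.30 − 6.104 = 2.196 mg/L.
D(3.06) = [0.200×39.33/(0.677−0.200)](e^(−0.200×3.06) − e^(−0.677×3.06)) + 2.196 e^(−0.677×3.06)
= 16.49 × (0.5423 − 0.1260) + 2.196 × 0.1260 = 7.142 mg/L.
DO = 8.30 − 7.142 = 1.158 mg/L.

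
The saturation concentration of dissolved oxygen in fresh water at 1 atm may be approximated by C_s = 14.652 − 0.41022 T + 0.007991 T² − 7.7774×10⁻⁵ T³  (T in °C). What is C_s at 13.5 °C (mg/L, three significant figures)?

C_s = 14.652 − 0.41022×13.5 + 0.007991×13.5² − 7.7774×10⁻⁵×13.5³ = 10.38 mg/L.

C_s ≈ 10.4 mg/L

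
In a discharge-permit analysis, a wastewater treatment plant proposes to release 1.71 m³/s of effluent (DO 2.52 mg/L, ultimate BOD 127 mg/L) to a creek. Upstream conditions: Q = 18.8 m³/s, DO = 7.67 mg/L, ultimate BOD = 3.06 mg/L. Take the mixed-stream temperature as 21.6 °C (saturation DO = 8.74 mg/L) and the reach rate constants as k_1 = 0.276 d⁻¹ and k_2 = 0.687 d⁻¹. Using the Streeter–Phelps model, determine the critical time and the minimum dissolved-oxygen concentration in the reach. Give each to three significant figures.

t_c ≈ 1.78 d; minimum DO ≈ 5.44 mg/L

Mixed DO = (18.8×7.67 + 1.71×2.52)/(18.8+1.71) = 148.5/20.51 = 7.241 mg/L.
Mixed L₀ = (18.8×3.06 + 1.71×127)/(20.51) = 274.7/20.51 = 13.39 mg/L.
Initial deficit D₀ = C_s − DO₀ = 8.74 − 7.241 = 1.499 mg/L.
t_c = (1/0.4110) ln[(0.687/0.276)(1 − 1.499×0.4110/(0.276×13.39))] = 2.433 × ln(2.074) = 1.775 d.
D_c = (0.276/0.687) × 13.39 × e^(−0.276×1.775) = 0.4017 × 13.39 × 0.6127 = 3.297 mg/L.
Minimum DO = 8.74 − 3.297 = 5.443 mg/L.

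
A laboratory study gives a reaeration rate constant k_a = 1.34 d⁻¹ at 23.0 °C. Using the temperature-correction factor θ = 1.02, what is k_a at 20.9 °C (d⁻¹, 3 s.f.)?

k_a ≈ 1.29 d⁻¹

k_a(T₂) = k_a(T₁) · θ^(T₂−T₁) = 1.34 × 1.02^(20.9−23.0)
= 1.34 × 1.02^-2.10 = 1.34 × 0.9593 = 1.285 d⁻¹.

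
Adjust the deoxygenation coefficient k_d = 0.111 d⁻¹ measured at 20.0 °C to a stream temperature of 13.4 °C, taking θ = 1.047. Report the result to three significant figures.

k_d ≈ 0.0820 d⁻¹

k_d(T₂) = k_d(T₁) · θ^(T₂−T₁) = 0.111 × 1.047^(13.4−20.0)
= 0.111 × 1.047^-6.60 = 0.111 × 0.7385 = 0.08197 d⁻¹.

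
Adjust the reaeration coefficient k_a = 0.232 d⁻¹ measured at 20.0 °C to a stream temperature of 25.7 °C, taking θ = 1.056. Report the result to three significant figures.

k_a(T₂) = k_a(T₁) · θ^(T₂−T₁) = 0.232 × 1.056^(25.7−20.0)
= 0.232 × 1.056^5.70 = 0.232 × 1.364 = 0.3165 d⁻¹.

k_a ≈ 0.316 d⁻¹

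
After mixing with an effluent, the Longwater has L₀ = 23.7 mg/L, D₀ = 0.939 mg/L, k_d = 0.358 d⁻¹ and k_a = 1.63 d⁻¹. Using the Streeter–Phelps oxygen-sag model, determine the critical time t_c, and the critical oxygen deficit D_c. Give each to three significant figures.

t_c ≈ 1.07 d; D_c ≈ 3.55 mg/L

t_c = [1/(k_a−k_d)] ln[(k_a/k_d)(1 − D₀(k_a−k_d)/(k_d L₀))]
= [1/(1.63−0.358)] ln[(1.63/0.358)(1 − 0.939×1.272/(0.358×23.7))]
= (1/1.272) ln[4.553 × 0.8592] = 0.7862 × ln(3.912) = 0.7862 × 1.364 = 1.072 d.
D_c = (k_d/k_a) L₀ e^(−k_d t_c) = (0.358/1.63) × 23.7 × e^(−0.358×1.072) = 0.2196 × 23.7 × 0.6812 = 3.546 mg/L.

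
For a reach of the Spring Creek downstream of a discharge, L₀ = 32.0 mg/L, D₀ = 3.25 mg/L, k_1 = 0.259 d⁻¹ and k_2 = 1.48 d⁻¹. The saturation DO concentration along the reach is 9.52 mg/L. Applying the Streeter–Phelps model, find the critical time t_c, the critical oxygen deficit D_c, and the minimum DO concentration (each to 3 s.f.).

t_c = [1/(k_2−k_1)] ln[(k_2/k_1)(1 − D₀(k_2−k_1)/(k_1 L₀))]
= [1/(1.48−0.259)] ln[(1.48/0.259)(1 − 3.25×1.221/(0.259×32.0))]
= (1/1.221) ln[5.714 × 0.5212] = 0.8190 × ln(2.978) = 0.8190 × 1.091 = 0.8938 d.
L(t_c) = L₀ e^(−k_1 t_c) = 32.0 × 0.7933 = 25.39 mg/L, and at the critical point k_2 D_c = k_1 L, so D_c = (0.259/1.48) × 25.39 = 4.443 mg/L.
Minimum DO = C_s − D_c = 9.52 − 4.443 = 5.077 mg/L.

t_c ≈ 0.894 d; D_c ≈ 4.44 mg/L; min DO ≈ 5.08 mg/L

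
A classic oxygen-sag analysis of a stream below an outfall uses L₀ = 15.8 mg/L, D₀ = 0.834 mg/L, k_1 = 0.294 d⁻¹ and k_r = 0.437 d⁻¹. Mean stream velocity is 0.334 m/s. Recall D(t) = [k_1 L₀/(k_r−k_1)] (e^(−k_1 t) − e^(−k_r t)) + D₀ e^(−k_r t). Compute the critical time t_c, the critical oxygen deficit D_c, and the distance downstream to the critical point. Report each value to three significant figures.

With k_r/k_1 = 1.486 and 1 − D₀(k_r−k_1)/(k_1 L₀) = 0.9743,
t_c = ln(1.486 × 0.9743) / (0.437 − 0.294) = ln(1.448) / 0.1430 = 0.3703/0.1430 = 2.590 d.
D_c = (k_1/k_r) L₀ e^(−k_1 t_c) = (0.294/0.437) × 15.8 × e^(−0.294×2.590) = 0.6728 × 15.8 × 0.4670 = 4.964 mg/L.
x_c = v t_c = 0.334 m/s × 2.590 d × 86400 s/d = 74740 m ≈ 74.7 km.

t_c ≈ 2.59 d; D_c ≈ 4.96 mg/L; x_c ≈ 74.7 km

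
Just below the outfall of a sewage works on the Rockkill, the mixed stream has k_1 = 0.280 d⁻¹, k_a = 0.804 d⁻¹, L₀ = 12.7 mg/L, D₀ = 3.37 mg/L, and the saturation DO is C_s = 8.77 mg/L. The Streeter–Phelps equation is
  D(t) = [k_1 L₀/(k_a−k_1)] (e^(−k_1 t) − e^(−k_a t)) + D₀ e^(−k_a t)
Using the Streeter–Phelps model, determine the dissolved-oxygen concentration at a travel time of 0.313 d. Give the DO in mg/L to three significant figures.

DO ≈ 5.21 mg/L

k_1 L₀/(k_a−k_1) = 0.280×12.7/(0.804−0.280) = 3.556/0.5240 = 6.786 mg/L.
e^(−k_1 t) = e^(−0.280×0.3130) = 0.9161; e^(−k_a t) = e^(−0.804×0.3130) = 0.7775.
D = 6.786 × (0.9161 − 0.7775) + 3.37 × 0.7775 = 0.9404 + 2.620 = 3.561 mg/L.
DO = C_s − D = 8.77 − 3.561 = 5.209 mg/L.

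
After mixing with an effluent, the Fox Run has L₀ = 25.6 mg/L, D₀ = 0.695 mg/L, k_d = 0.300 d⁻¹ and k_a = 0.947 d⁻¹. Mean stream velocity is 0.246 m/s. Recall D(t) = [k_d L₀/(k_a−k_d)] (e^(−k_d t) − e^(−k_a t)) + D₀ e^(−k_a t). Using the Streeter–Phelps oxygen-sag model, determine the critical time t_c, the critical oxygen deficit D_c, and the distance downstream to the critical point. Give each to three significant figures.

With k_a/k_d = 3.157 and 1 − D₀(k_a−k_d)/(k_d L₀) = 0.9414,
t_c = ln(3.157 × 0.9414) / (0.947 − 0.300) = ln(2.972) / 0.6470 = 1.089/0.6470 = 1.683 d.
L(t_c) = L₀ e^(−k_d t_c) = 25.6 × 0.6035 = 15.45 mg/L, and at the critical point k_a D_c = k_d L, so D_c = (0.300/0.947) × 15.45 = 4.894 mg/L.
x_c = v t_c = 0.246 m/s × 1.683 d × 86400 s/d = 35780 m ≈ 35.8 km.

t_c ≈ 1.68 d; D_c ≈ 4.89 mg/L; x_c ≈ 35.8 km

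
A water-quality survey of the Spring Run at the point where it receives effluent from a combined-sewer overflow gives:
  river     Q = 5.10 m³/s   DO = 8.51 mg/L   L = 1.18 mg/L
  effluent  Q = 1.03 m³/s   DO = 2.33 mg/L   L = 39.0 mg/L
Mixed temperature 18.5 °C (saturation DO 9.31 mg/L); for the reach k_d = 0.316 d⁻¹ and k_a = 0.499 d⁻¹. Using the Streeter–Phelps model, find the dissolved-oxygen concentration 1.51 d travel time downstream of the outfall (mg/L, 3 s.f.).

DO ≈ 6.50 mg/L

Mixed DO = (5.10×8.51 + 1.03×2.33)/(5.10+1.03) = 45.80/6.130 = 7.472 mg/L.
Mixed L₀ = (5.10×1.18 + 1.03×39.0)/(6.130) = 46.19/6.130 = 7.535 mg/L.
Initial deficit D₀ = C_s − DO₀ = 9.31 − 7.472 = 1.838 mg/L.
D(1.51) = [0.316×7.535/(0.499−0.316)](e^(−0.316×1.51) − e^(−0.499×1.51)) + 1.838 e^(−0.499×1.51)
= 13.01 × (0.6205 − 0.4707) + 1.838 × 0.4707 = 2.815 mg/L.
DO = 9.31 − 2.815 = 6.495 mg/L.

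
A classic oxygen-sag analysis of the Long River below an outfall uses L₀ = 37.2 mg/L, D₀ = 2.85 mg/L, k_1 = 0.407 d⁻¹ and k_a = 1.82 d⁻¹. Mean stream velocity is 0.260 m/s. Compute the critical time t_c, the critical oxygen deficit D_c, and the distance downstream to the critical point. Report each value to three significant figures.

t_c ≈ 0.841 d; D_c ≈ 5.91 mg/L; x_c ≈ 18.9 km

At the critical point dD/dt = 0, so k_1 L₀ e^(−k_1 t) = k_a D. Substituting D(t) from the Streeter–Phelps equation and solving for t gives
t_c = ln[(k_a/k_1)(1 − D₀(k_a−k_1)/(k_1 L₀))] / (k_a−k_1).
Here k_a−k_1 = 1.413 d⁻¹ and 1 − D₀(k_a−k_1)/(k_1 L₀) = 1 − 2.85×1.413/(0.407×37.2) = 0.7340, so
t_c = ln(4.472 × 0.7340) / 1.413 = 1.189 / 1.413 = 0.8412 d.
D_c = (k_1/k_a) L₀ e^(−k_1 t_c) = (0.407/1.82) × 37.2 × e^(−0.407×0.8412) = 0.2236 × 37.2 × 0.7101 = 5.907 mg/L.
x_c = v t_c = 0.260 m/s × 0.8412 d × 86400 s/d = 18900 m ≈ 18.9 km.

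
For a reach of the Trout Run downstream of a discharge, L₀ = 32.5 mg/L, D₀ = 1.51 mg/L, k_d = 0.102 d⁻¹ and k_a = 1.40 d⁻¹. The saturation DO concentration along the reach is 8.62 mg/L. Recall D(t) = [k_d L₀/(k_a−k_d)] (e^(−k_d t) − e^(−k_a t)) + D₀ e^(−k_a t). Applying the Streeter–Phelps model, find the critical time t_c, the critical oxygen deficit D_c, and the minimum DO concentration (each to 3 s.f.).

t_c ≈ 1.33 d; D_c ≈ 2.07 mg/L; min DO ≈ 6.55 mg/L

At the critical point dD/dt = 0, so k_d L₀ e^(−k_d t) = k_a D. Substituting D(t) from the Streeter–Phelps equation and solving for t gives
t_c = ln[(k_a/k_d)(1 − D₀(k_a−k_d)/(k_d L₀))] / (k_a−k_d).
Here k_a−k_d = 1.298 d⁻¹ and 1 − D₀(k_a−k_d)/(k_d L₀) = 1 − 1.51×1.298/(0.102×32.5) = 0.4088, so
t_c = ln(13.73 × 0.4088) / 1.298 = 1.725 / 1.298 = 1.329 d.
D_c = (k_d/k_a) L₀ e^(−k_d t_c) = (0.102/1.40) × 32.5 × e^(−0.102×1.329) = 0.07286 × 32.5 × 0.8733 = 2.068 mg/L.
Minimum DO = C_s − D_c = 8.62 − 2.068 = 6.552 mg/L.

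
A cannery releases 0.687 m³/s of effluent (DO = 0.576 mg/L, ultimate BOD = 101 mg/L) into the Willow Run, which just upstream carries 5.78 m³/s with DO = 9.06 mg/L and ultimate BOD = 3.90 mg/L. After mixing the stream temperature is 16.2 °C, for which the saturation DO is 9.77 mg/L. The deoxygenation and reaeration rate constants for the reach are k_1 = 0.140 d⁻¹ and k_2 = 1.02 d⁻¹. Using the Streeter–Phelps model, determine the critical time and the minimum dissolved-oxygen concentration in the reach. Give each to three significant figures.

Mixed DO = (5.78×9.06 + 0.687×0.576)/(5.78+0.687) = 52.76/6.467 = 8.159 mg/L.
Mixed L₀ = (5.78×3.90 + 0.687×101)/(6.467) = 91.93/6.467 = 14.22 mg/L.
Initial deficit D₀ = C_s − DO₀ = 9.77 − 8.159 = 1.611 mg/L.
t_c = (1/0.8800) ln[(1.02/0.140)(1 − 1.611×0.8800/(0.140×14.22))] = 1.136 × ln(2.095) = 0.8403 d.
D_c = (0.140/1.02) × 14.22 × e^(−0.140×0.8403) = 0.1373 × 14.22 × 0.8890 = 1.735 mg/L.
Minimum DO = 9.77 − 1.735 = 8.035 mg/L.

t_c ≈ 0.840 d; minimum DO ≈ 8.04 mg/L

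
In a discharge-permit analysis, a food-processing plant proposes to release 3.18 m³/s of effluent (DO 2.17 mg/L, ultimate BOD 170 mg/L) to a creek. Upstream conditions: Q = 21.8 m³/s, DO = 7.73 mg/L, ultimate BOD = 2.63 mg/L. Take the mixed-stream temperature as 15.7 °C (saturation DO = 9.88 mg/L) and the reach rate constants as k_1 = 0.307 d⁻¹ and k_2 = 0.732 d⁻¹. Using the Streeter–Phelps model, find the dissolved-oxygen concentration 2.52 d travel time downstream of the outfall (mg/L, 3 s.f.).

Mixed DO = (21.8×7.73 + 3.18×2.17)/(21.8+3.18) = 175.4/24.98 = 7.022 mg/L.
Mixed L₀ = (21.8×2.63 + 3.18×170)/(24.98) = 597.9/24.98 = 23.94 mg/L.
Initial deficit D₀ = C_s − DO₀ = 9.88 − 7.022 = 2.858 mg/L.
D(2.52) = [0.307×23.94/(0.732−0.307)](e^(−0.307×2.52) − e^(−0.732×2.52)) + 2.858 e^(−0.732×2.52)
= 17.29 × (0.4613 − 0.1581) + 2.858 × 0.1581 = 5.695 mg/L.
DO = 9.88 − 5.695 = 4.185 mg/L.

DO ≈ 4.18 mg/L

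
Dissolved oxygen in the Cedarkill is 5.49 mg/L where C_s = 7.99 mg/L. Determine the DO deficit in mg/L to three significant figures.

D = C_s − C = 7.99 − 5.49 = 2.50 mg/L.

D ≈ 2.50 mg/L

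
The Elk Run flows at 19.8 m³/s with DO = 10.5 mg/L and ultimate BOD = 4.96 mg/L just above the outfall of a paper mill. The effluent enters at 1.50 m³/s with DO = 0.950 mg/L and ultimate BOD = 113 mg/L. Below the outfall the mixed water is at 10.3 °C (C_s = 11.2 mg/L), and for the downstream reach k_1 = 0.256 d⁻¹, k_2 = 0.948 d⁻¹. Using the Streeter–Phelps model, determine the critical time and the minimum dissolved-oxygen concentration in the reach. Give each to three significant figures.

Mixed DO = (19.8×10.5 + 1.50×0.950)/(19.8+1.50) = 209.3/21.30 = 9.827 mg/L.
Mixed L₀ = (19.8×4.96 + 1.50×113)/(21.30) = 267.7/21.30 = 12.57 mg/L.
Initial deficit D₀ = C_s − DO₀ = 11.2 − 9.827 = 1.373 mg/L.
t_c = (1/0.6920) ln[(0.948/0.256)(1 − 1.373×0.6920/(0.256×12.57))] = 1.445 × ln(2.610) = 1.386 d.
D_c = (0.256/0.948) × 12.57 × e^(−0.256×1.386) = 0.2700 × 12.57 × 0.7012 = 2.380 mg/L.
Minimum DO = 11.2 − 2.380 = 8.820 mg/L.

t_c ≈ 1.39 d; minimum DO ≈ 8.82 mg/L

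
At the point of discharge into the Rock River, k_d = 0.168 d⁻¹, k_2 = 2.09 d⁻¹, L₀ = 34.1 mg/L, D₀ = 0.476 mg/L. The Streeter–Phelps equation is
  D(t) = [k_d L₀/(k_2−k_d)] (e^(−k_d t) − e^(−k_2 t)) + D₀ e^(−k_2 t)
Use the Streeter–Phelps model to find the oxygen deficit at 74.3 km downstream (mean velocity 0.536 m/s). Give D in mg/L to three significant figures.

Travel time t = x/v = 74.3 km / (0.536 m/s) = 74300 m / 0.536 m/s = 138600 s = 1.604 d.
k_d L₀/(k_2−k_d) = 0.168×34.1/(2.09−0.168) = 5.729/1.922 = 2.981 mg/L.
e^(−k_d t) = e^(−0.168×1.604) = 0.7637; e^(−k_2 t) = e^(−2.09×1.604) = 0.03497.
D = 2.981 × (0.7637 − 0.03497) + 0.476 × 0.03497 = 2.172 + 0.01665 = 2.189 mg/L.

D ≈ 2.19 mg/L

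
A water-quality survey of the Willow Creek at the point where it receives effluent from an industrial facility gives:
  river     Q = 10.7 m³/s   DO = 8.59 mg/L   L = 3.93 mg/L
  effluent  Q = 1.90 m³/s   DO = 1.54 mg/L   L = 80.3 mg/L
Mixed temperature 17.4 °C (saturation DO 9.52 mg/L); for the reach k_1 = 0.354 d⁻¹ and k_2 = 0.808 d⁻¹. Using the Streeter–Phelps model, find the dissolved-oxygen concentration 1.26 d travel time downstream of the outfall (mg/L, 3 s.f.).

DO ≈ 5.44 mg/L

Mixed DO = (10.7×8.59 + 1.90×1.54)/(10.7+1.90) = 94.84/12.60 = 7.527 mg/L.
Mixed L₀ = (10.7×3.93 + 1.90×80.3)/(12.60) = 194.6/12.60 = 15.45 mg/L.
Initial deficit D₀ = C_s − DO₀ = 9.52 − 7.527 = 1.993 mg/L.
D(1.26) = [0.354×15.45/(0.808−0.354)](e^(−0.354×1.26) − e^(−0.808×1.26)) + 1.993 e^(−0.808×1.26)
= 12.04 × (0.6402 − 0.3613) + 1.993 × 0.3613 = 4.079 mg/L.
DO = 9.52 − 4.079 = 5.441 mg/L.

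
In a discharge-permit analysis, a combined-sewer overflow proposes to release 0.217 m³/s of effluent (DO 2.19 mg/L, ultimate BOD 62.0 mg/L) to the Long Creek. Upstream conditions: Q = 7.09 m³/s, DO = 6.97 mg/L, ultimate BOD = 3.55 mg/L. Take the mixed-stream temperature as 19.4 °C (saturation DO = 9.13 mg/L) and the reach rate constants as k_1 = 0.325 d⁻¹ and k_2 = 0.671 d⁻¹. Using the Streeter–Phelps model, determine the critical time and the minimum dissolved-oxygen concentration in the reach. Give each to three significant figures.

t_c ≈ 0.295 d; minimum DO ≈ 6.80 mg/L

Mixed DO = (7.09×6.97 + 0.217×2.19)/(7.09+0.217) = 49.89/7.307 = 6.828 mg/L.
Mixed L₀ = (7.09×3.55 + 0.217×62.0)/(7.307) = 38.62/7.307 = 5.286 mg/L.
Initial deficit D₀ = C_s − DO₀ = 9.13 − 6.828 = 2.302 mg/L.
t_c = (1/0.3460) ln[(0.671/0.325)(1 − 2.302×0.3460/(0.325×5.286))] = 2.890 × ln(1.107) = 0.2948 d.
D_c = (0.325/0.671) × 5.286 × e^(−0.325×0.2948) = 0.4844 × 5.286 × 0.9086 = 2.326 mg/L.
Minimum DO = 9.13 − 2.326 = 6.804 mg/L.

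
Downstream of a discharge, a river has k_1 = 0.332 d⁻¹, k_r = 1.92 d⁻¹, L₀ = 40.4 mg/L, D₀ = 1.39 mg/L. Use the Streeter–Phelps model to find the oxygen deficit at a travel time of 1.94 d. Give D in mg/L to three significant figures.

k_1 L₀/(k_r−k_1) = 0.332×40.4/(1.92−0.332) = 13.41/1.588 = 8.446 mg/L.
e^(−k_1 t) = e^(−0.332×1.940) = 0.5251; e^(−k_r t) = e^(−1.92×1.940) = 0.02412.
D = 8.446 × (0.5251 − 0.02412) + 1.39 × 0.02412 = 4.232 + 0.03352 = 4.265 mg/L.

D ≈ 4.27 mg/L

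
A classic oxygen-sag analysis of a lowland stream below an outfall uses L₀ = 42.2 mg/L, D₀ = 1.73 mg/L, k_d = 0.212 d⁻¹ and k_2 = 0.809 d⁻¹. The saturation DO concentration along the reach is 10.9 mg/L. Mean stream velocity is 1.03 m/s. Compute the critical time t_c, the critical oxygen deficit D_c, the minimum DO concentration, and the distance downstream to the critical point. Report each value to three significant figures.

t_c ≈ 2.04 d; D_c ≈ 7.18 mg/L; min DO ≈ 3.72 mg/L; x_c ≈ 181 km

With k_2/k_d = 3.816 and 1 − D₀(k_2−k_d)/(k_d L₀) = 0.8846,
t_c = ln(3.816 × 0.8846) / (0.809 − 0.212) = ln(3.375) / 0.5970 = 1.217/0.5970 = 2.038 d.
D_c = (k_d/k_2) L₀ e^(−k_d t_c) = (0.212/0.809) × 42.2 × e^(−0.212×2.038) = 0.2621 × 42.2 × 0.6492 = 7.179 mg/L.
Minimum DO = C_s − D_c = 10.9 − 7.179 = 3.721 mg/L.
x_c = v t_c = 1.03 m/s × 2.038 d × 86400 s/d = 181300 m ≈ 181 km.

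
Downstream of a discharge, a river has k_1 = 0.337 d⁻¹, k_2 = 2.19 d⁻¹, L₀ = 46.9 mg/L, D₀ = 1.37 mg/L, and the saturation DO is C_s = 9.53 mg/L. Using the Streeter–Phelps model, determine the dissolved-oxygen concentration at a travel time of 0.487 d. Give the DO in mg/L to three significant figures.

DO ≈ 4.76 mg/L

k_1 L₀/(k_2−k_1) = 0.337×46.9/(2.19−0.337) = 15.81/1.853 = 8.530 mg/L.
e^(−k_1 t) = e^(−0.337×0.4870) = 0.8486; e^(−k_2 t) = e^(−2.19×0.4870) = 0.3442.
D = 8.530 × (0.8486 − 0.3442) + 1.37 × 0.3442 = 4.303 + 0.4716 = 4.774 mg/L.
DO = C_s − D = 9.53 − 4.774 = 4.756 mg/L.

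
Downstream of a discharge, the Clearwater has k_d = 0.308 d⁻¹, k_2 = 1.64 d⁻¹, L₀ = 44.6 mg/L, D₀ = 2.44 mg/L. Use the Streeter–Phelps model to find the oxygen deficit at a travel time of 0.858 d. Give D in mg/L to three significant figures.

D ≈ 5.99 mg/L

k_d L₀/(k_2−k_d) = 0.308×44.6/(1.64−0.308) = 13.74/1.332 = 10.31 mg/L.
e^(−k_d t) = e^(−0.308×0.8580) = 0.7678; e^(−k_2 t) = e^(−1.64×0.8580) = 0.2448.
D = 10.31 × (0.7678 − 0.2448) + 2.44 × 0.2448 = 5.393 + 0.5974 = 5.990 mg/L.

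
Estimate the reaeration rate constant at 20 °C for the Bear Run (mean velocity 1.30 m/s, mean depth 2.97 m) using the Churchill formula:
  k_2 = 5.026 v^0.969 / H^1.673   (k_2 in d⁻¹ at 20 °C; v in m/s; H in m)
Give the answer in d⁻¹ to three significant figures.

k_2 ≈ 1.05 d⁻¹

k_2 = 5.026 × 1.30^0.969 / 2.97^1.673 = 5.026 × 1.289 / 6.179 = 1.049 d⁻¹.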